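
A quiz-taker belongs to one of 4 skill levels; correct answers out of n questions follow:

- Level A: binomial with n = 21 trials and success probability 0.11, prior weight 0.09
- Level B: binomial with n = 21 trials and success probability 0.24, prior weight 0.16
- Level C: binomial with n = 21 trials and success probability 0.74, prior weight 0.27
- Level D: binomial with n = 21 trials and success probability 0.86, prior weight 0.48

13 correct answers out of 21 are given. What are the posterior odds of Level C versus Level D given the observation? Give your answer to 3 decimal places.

Only the two components matter; the odds are (P(Z=i) f_i(x)) / (P(Z=j) f_j(x)).
Evaluate each component's likelihood at the observed value:
  L_A = C(21,13)·0.11^13·0.89^8 = 203490·3.45227e-13·0.393659 = 2.76546e-08
  L_B = C(21,13)·0.24^13·0.76^8 = 203490·8.76488e-09·0.111303 = 0.000198517
  L_C = C(21,13)·0.74^13·0.26^8 = 203490·0.0199532·2.08827e-05 = 0.0847895
  L_D = C(21,13)·0.86^13·0.14^8 = 203490·0.14076·1.47579e-07 = 0.00422715
Posterior odds = (P(Z=C)·L_C) / (P(Z=D)·L_D) = (0.27·0.0847895) / (0.48·0.00422715) = 0.0228932 / 0.00202903 ≈ 11.283

11.283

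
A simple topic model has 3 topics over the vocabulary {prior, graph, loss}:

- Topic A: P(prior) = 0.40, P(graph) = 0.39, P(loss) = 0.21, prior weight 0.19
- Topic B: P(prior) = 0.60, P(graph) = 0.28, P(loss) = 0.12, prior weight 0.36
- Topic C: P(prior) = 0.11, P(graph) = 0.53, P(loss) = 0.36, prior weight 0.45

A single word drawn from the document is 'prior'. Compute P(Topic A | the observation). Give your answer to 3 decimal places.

0.223

P(component k | x) = π_k·f_k(x) / marginal(x), where marginal(x) = Σ_j π_j·f_j(x).
Component likelihoods at x = 'prior':
  L_A = 0.4
  L_B = 0.6
  L_C = 0.11
Multiply by the mixture weights:
  π_A·L_A = 0.19 × 0.4 = 0.076
  π_B·L_B = 0.36 × 0.6 = 0.216
  π_C·L_C = 0.45 × 0.11 = 0.0495
Evidence: 0.076 + 0.216 + 0.0495 = 0.3415
So the posterior for Topic A is 0.076 / 0.3415 ≈ 0.223.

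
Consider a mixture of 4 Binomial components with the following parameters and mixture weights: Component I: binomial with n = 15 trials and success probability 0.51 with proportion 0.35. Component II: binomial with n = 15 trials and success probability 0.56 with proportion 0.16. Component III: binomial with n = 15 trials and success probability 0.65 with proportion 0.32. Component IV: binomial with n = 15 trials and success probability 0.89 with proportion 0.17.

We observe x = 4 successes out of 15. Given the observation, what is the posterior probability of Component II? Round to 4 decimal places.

0.1610

Posterior ∝ prior × likelihood, so P(k | x) ∝ π_k f_k(x); normalise over all components.
Binomial probabilities:
  f_I = C(15,4)·0.51^4·0.49^11 = 1365·0.067652·0.000390982 = 0.0361052
  f_II = C(15,4)·0.56^4·0.44^11 = 1365·0.098345·0.000119668 = 0.0160644
  f_III = C(15,4)·0.65^4·0.35^11 = 1365·0.178506·9.65492e-06 = 0.00235253
  f_IV = C(15,4)·0.89^4·0.11^11 = 1365·0.627422·2.85312e-11 = 2.4435e-08
Weight by the priors:
  π_I·f_I = 0.35 × 0.0361052 = 0.0126368
  π_II·f_II = 0.16 × 0.0160644 = 0.0025703
  π_III·f_III = 0.32 × 0.00235253 = 0.000752809
  π_IV·f_IV = 0.17 × 2.4435e-08 = 4.15395e-09
Marginal: 0.0126368 + 0.0025703 + 0.000752809 + 4.15395e-09 = 0.0159599
So the posterior for Component II is 0.0025703 / 0.0159599 ≈ 0.1610.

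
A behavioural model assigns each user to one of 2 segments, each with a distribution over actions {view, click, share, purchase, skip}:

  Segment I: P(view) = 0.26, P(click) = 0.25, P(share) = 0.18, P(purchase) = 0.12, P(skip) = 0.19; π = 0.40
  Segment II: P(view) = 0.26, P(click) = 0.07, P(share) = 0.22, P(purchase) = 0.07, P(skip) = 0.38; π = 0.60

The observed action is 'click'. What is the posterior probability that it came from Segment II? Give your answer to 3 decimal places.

The responsibility of component k is w_k f_k(x) divided by Σ_j w_j f_j(x).
Evaluate each component's likelihood at the observed value:
  f_I = P(click | comp) = 0.25
  f_II = P(click | comp) = 0.07
Unnormalised posteriors:
  w_I·f_I = 0.40 × 0.25 = 0.1
  w_II·f_II = 0.60 × 0.07 = 0.042
Marginal: 0.1 + 0.042 = 0.142
P(Segment II | data) = 0.042 / 0.142 ≈ 0.296

0.296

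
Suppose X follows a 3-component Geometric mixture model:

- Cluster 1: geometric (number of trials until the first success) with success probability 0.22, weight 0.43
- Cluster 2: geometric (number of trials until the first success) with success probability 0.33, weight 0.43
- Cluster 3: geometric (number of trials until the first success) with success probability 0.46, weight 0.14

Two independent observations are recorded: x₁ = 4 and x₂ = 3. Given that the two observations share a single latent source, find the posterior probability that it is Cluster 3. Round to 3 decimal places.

Apply Bayes' rule: the posterior for each component is proportional to its prior times its likelihood at x.
Since both observations come from the same component, the likelihood for component k is f_k(x₁)·f_k(x₂).
  p_1 = [0.104401] × [0.133848] = 0.0139739
  p_2 = [0.0992518] × [0.148137] = 0.0147029
  p_3 = [0.0724334] × [0.134136] = 0.00971593
Unnormalised posteriors:
  π_1·p_1 = 0.43 × 0.0139739 = 0.00600879
  π_2·p_2 = 0.43 × 0.0147029 = 0.00632223
  π_3·p_3 = 0.14 × 0.00971593 = 0.00136023
Sum: 0.00600879 + 0.00632223 + 0.00136023 = 0.0136912
Responsibility of Cluster 3: 0.00136023 / 0.0136912 ≈ 0.099

0.099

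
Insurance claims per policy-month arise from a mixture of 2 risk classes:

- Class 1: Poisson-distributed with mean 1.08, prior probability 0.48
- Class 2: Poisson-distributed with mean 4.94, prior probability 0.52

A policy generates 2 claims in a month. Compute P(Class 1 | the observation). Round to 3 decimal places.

0.677

The responsibility of component k is P(Z=k) f_k(x) divided by Σ_j P(Z=j) f_j(x).
Evaluate each component's likelihood at the observed value:
  L_1 = 0.198052
  L_2 = 0.087299
Prior × likelihood for each component:
  P(Z=1)·L_1 = 0.48 × 0.198052 = 0.095065
  P(Z=2)·L_2 = 0.52 × 0.087299 = 0.0453955
Sum: 0.095065 + 0.0453955 = 0.14046
P(Class 1 | data) = 0.095065 / 0.14046 ≈ 0.677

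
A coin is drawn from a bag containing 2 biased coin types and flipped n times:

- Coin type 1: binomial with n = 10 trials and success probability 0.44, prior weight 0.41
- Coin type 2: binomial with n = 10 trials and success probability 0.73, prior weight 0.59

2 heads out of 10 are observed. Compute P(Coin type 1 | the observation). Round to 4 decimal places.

Apply Bayes' rule: the posterior for each component is proportional to its prior times its likelihood at x.
Binomial probabilities:
  f_1 = 0.0842601
  f_2 = 0.00067728
Weight by the priors:
  π_1·f_1 = 0.41 × 0.0842601 = 0.0345466
  π_2·f_2 = 0.59 × 0.00067728 = 0.000399595
Sum: 0.0345466 + 0.000399595 = 0.0349462
P(Coin type 1 | x) ≈ 0.9886

0.9886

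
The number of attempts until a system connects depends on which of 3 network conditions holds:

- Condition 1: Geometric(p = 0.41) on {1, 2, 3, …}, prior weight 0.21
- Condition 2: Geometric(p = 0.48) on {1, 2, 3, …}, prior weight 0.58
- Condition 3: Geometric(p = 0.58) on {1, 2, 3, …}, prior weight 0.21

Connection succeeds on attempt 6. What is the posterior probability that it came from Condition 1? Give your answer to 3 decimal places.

Posterior ∝ prior × likelihood, so P(k | x) ∝ w_k f_k(x); normalise over all components.
Component likelihoods at x = 6:
  f_1 = 0.41·(1−0.41)^5 = 0.41·0.0714924 = 0.0293119
  f_2 = 0.48·(1−0.48)^5 = 0.48·0.0380204 = 0.0182498
  f_3 = 0.58·(1−0.58)^5 = 0.58·0.0130691 = 0.00758009
Prior × likelihood for each component:
  w_1·f_1 = 0.21 × 0.0293119 = 0.0061555
  w_2·f_2 = 0.58 × 0.0182498 = 0.0105849
  w_3·f_3 = 0.21 × 0.00758009 = 0.00159182
Evidence: 0.0061555 + 0.0105849 + 0.00159182 = 0.0183322
Responsibility of Condition 1: 0.0061555 / 0.0183322 ≈ 0.336

0.336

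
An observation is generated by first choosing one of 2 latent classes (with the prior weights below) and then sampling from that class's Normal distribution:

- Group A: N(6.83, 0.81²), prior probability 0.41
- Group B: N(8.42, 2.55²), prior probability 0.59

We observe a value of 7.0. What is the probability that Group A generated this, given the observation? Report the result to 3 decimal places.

Posterior ∝ prior × likelihood, so P(k | x) ∝ w_k f_k(x); normalise over all components.
Evaluate each component's likelihood at the observed value:
  p_A = (1/(0.81·√(2π)))·exp(−(7.0−6.83)²/(2·0.81²)) = 0.492521·exp(-0.02202) = 0.481793
  p_B = (1/(2.55·√(2π)))·exp(−(7.0−8.42)²/(2·2.55²)) = 0.156448·exp(-0.15505) = 0.133978
Multiply by the mixture weights:
  w_A·p_A = 0.41 × 0.481793 = 0.197535
  w_B·p_B = 0.59 × 0.133978 = 0.079047
Evidence: 0.197535 + 0.079047 = 0.276582
Responsibility of Group A: 0.197535 / 0.276582 ≈ 0.714

0.714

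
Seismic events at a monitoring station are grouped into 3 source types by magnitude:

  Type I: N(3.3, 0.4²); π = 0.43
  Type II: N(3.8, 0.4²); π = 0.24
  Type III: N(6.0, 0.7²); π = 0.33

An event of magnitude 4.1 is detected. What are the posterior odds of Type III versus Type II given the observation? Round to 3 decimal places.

The posterior odds equal the prior odds times the likelihood ratio: (π_i/π_j)·(f_i(x)/f_j(x)).
Normal densities:
  f_I = (1/(0.4·√(2π)))·exp(−(4.1−3.3)²/(2·0.4²)) = 0.997356·exp(-2.00000) = 0.134977
  f_II = (1/(0.4·√(2π)))·exp(−(4.1−3.8)²/(2·0.4²)) = 0.997356·exp(-0.28125) = 0.752844
  f_III = (1/(0.7·√(2π)))·exp(−(4.1−6.0)²/(2·0.7²)) = 0.569918·exp(-3.68367) = 0.0143223
0.00472636 / 0.180682 ≈ 0.026

0.026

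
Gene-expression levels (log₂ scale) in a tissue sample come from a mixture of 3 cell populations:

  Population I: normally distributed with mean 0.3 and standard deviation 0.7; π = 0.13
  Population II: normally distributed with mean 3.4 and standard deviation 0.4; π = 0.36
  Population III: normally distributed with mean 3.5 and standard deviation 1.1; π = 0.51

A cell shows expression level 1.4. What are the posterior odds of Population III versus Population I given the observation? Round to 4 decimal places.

Posterior odds = (w_i f_i(x)) / (w_j f_j(x)); the normalising sum cancels.
Evaluate each component's likelihood at the observed value:
  f_I = (1/(0.7·√(2π)))·exp(−(1.4−0.3)²/(2·0.7²)) = 0.569918·exp(-1.23469) = 0.165803
  f_II = (1/(0.4·√(2π)))·exp(−(1.4−3.4)²/(2·0.4²)) = 0.997356·exp(-12.50000) = 3.7168e-06
  f_III = (1/(1.1·√(2π)))·exp(−(1.4−3.5)²/(2·1.1²)) = 0.362675·exp(-1.82231) = 0.0586268
0.0298997 / 0.0215543 ≈ 1.3872

1.3872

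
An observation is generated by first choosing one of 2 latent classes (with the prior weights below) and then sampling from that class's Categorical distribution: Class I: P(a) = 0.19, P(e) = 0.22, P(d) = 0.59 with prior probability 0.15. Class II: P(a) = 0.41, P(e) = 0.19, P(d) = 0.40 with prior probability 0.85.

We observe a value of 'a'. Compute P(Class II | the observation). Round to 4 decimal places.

0.9244

Apply Bayes' rule: the posterior for each component is proportional to its prior times its likelihood at x.
Categorical probabilities:
  p_I = 0.19
  p_II = 0.41
Unnormalised posteriors:
  π_I·p_I = 0.15 × 0.19 = 0.0285
  π_II·p_II = 0.85 × 0.41 = 0.3485
Sum: 0.0285 + 0.3485 = 0.377
P(Class II | 'a') ≈ 0.9244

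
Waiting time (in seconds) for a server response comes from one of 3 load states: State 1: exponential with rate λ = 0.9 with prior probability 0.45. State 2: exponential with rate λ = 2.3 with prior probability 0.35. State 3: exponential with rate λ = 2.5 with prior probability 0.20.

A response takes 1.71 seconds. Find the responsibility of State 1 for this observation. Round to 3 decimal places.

P(component k | x) = P(Z=k)·f_k(x) / marginal(x), where marginal(x) = Σ_j P(Z=j)·f_j(x).
Component likelihoods at x = 1.71 seconds:
  L_1 = 0.9·e^(−0.9·1.71) = 0.9·e^(−1.5390) = 0.193136
  L_2 = 2.3·e^(−2.3·1.71) = 2.3·e^(−3.9330) = 0.0450451
  L_3 = 2.5·e^(−2.5·1.71) = 2.5·e^(−4.2750) = 0.0347801
Multiply by the mixture weights:
  P(Z=1)·L_1 = 0.45 × 0.193136 = 0.0869112
  P(Z=2)·L_2 = 0.35 × 0.0450451 = 0.0157658
  P(Z=3)·L_3 = 0.20 × 0.0347801 = 0.00695602
Denominator: 0.0869112 + 0.0157658 + 0.00695602 = 0.109633
P(State 1 | x) ≈ 0.793

0.793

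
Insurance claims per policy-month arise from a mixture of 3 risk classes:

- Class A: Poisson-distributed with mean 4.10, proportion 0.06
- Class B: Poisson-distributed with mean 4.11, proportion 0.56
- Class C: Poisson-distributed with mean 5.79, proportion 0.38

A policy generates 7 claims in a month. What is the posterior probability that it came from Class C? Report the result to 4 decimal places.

The responsibility of component k is π_k f_k(x) divided by Σ_j π_j f_j(x).
Component likelihoods at x = 7 claims:
  L_A = e^(−4.10)·4.10^7/7! = 0.0640397
  L_B = e^(−4.11)·4.11^7/7! = 0.0644929
  L_C = e^(−5.79)·5.79^7/7! = 0.132359
Multiply by the mixture weights:
  π_A·L_A = 0.06 × 0.0640397 = 0.00384238
  π_B·L_B = 0.56 × 0.0644929 = 0.036116
  π_C·L_C = 0.38 × 0.132359 = 0.0502965
Normaliser: 0.00384238 + 0.036116 + 0.0502965 = 0.0902549
P(Class C | the observation) = 0.0502965 / 0.0902549 ≈ 0.5573

0.5573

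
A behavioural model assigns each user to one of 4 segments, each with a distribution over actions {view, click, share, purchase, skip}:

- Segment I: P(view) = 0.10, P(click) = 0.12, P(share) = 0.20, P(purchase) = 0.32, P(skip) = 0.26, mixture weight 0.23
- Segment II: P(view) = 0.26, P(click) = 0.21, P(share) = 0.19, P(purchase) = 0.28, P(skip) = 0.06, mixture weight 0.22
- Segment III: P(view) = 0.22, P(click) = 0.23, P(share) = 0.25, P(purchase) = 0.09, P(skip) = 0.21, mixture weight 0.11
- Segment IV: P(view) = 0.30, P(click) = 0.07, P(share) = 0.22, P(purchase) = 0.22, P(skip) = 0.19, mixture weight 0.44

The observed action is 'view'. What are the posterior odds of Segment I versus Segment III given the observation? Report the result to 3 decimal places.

0.950

Only the two components matter; the odds are (π_i f_i(x)) / (π_j f_j(x)).
Categorical probabilities:
  L_I = P(view | comp) = 0.10
  L_II = P(view | comp) = 0.26
  L_III = P(view | comp) = 0.22
  L_IV = P(view | comp) = 0.30
Posterior odds = (π_I·L_I) / (π_III·L_III) = (0.23·0.1) / (0.11·0.22) = 0.023 / 0.0242 ≈ 0.950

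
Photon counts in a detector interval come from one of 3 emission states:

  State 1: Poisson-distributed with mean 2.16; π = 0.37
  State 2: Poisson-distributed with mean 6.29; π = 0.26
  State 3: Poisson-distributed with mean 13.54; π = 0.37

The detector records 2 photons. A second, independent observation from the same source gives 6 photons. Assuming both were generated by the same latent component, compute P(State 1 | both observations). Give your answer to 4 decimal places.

0.5154

P(component k | x) = π_k·f_k(x) / marginal(x), where marginal(x) = Σ_j π_j·f_j(x).
Since both observations come from the same component, the likelihood for component k is f_k(x₁)·f_k(x₂).
  p_1 = [0.26903] × [0.0162672] = 0.00437638
  p_2 = [0.036691] × [0.159536] = 0.00585353
  p_3 = [0.000120742] × [0.0112728] = 1.36111e-06
Unnormalised posteriors:
  π_1·p_1 = 0.37 × 0.00437638 = 0.00161926
  π_2·p_2 = 0.26 × 0.00585353 = 0.00152192
  π_3·p_3 = 0.37 × 1.36111e-06 = 5.0361e-07
Sum: 0.00161926 + 0.00152192 + 5.0361e-07 = 0.00314168
Responsibility of State 1: 0.00161926 / 0.00314168 ≈ 0.5154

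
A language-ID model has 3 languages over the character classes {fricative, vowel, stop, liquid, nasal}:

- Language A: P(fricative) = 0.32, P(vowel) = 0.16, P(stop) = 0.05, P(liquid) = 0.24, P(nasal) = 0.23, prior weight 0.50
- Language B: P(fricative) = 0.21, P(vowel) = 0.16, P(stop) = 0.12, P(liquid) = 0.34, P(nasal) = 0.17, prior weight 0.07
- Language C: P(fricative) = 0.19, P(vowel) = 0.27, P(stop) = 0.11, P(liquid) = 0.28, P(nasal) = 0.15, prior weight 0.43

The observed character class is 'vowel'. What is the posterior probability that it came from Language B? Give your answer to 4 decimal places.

Posterior ∝ prior × likelihood, so P(k | x) ∝ w_k f_k(x); normalise over all components.
Evaluate each component's likelihood at the observed value:
  L_A = 0.16
  L_B = 0.16
  L_C = 0.27
Weight by the priors:
  w_A·L_A = 0.50 × 0.16 = 0.08
  w_B·L_B = 0.07 × 0.16 = 0.0112
  w_C·L_C = 0.43 × 0.27 = 0.1161
Sum: 0.08 + 0.0112 + 0.1161 = 0.2073
Responsibility of Language B: 0.0112 / 0.2073 ≈ 0.0540

0.0540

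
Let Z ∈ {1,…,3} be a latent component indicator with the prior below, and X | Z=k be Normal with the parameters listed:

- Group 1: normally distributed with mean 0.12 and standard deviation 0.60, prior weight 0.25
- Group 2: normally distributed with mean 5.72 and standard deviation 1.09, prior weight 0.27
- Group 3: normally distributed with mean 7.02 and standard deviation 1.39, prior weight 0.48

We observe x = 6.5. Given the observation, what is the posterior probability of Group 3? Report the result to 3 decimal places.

The responsibility of component k is π_k f_k(x) divided by Σ_j π_j f_j(x).
Component likelihoods at x = 6.5:
  f_1 = (1/(0.60·√(2π)))·exp(−(6.5−0.12)²/(2·0.60²)) = 0.664904·exp(-56.53389) = 1.86382e-25
  f_2 = (1/(1.09·√(2π)))·exp(−(6.5−5.72)²/(2·1.09²)) = 0.366002·exp(-0.25604) = 0.283327
  f_3 = (1/(1.39·√(2π)))·exp(−(6.5−7.02)²/(2·1.39²)) = 0.287009·exp(-0.06998) = 0.267612
Unnormalised posteriors:
  π_1·f_1 = 0.25 × 1.86382e-25 = 4.65954e-26
  π_2·f_2 = 0.27 × 0.283327 = 0.0764982
  π_3·f_3 = 0.48 × 0.267612 = 0.128454
Sum: 4.65954e-26 + 0.0764982 + 0.128454 = 0.204952
So the posterior for Group 3 is 0.128454 / 0.204952 ≈ 0.627.

0.627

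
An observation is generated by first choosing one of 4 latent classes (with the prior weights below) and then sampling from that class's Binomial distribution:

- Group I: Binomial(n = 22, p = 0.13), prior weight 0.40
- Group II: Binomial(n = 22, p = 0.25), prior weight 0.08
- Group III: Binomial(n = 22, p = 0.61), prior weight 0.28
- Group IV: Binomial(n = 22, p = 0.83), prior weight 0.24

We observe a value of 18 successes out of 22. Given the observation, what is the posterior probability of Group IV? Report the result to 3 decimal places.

By Bayes' theorem, P(k | x) = π_k f_k(x) / Σ_j π_j f_j(x).
Evaluate each component's likelihood at the observed value:
  p_I = 4.71272e-13
  p_II = 3.36806e-08
  p_III = 0.0231425
  p_IV = 0.213509
Unnormalised posteriors:
  π_I·p_I = 0.40 × 4.71272e-13 = 1.88509e-13
  π_II·p_II = 0.08 × 3.36806e-08 = 2.69445e-09
  π_III·p_III = 0.28 × 0.0231425 = 0.00647989
  π_IV·p_IV = 0.24 × 0.213509 = 0.0512421
Marginal: 1.88509e-13 + 2.69445e-09 + 0.00647989 + 0.0512421 = 0.057722
So the posterior for Group IV is 0.0512421 / 0.057722 ≈ 0.888.

0.888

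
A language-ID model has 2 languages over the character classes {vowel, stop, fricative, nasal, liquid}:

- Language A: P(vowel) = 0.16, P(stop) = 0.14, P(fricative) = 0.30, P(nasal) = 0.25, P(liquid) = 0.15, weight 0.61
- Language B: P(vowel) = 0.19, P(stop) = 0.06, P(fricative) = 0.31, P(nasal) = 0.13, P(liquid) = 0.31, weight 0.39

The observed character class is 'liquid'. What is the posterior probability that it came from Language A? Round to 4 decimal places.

0.4308

By Bayes' theorem, P(k | x) = P(Z=k) f_k(x) / Σ_j P(Z=j) f_j(x).
Categorical probabilities:
  p_A = 0.15
  p_B = 0.31
Weight by the priors:
  P(Z=A)·p_A = 0.61 × 0.15 = 0.0915
  P(Z=B)·p_B = 0.39 × 0.31 = 0.1209
Marginal: 0.0915 + 0.1209 = 0.2124
P(Language A | x) = 0.0915 / 0.2124 ≈ 0.4308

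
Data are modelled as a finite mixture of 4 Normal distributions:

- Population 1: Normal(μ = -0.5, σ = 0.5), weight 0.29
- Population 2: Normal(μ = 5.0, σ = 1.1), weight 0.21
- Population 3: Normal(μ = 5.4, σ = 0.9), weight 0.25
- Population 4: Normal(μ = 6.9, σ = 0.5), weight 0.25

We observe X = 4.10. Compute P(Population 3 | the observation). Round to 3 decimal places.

Posterior ∝ prior × likelihood, so P(k | x) ∝ π_k f_k(x); normalise over all components.
Component likelihoods at x = 4.10:
  L_1 = (1/(0.5·√(2π)))·exp(−(4.10−-0.5)²/(2·0.5²)) = 0.797885·exp(-42.32000) = 3.33118e-19
  L_2 = (1/(1.1·√(2π)))·exp(−(4.10−5.0)²/(2·1.1²)) = 0.362675·exp(-0.33471) = 0.25951
  L_3 = (1/(0.9·√(2π)))·exp(−(4.10−5.4)²/(2·0.9²)) = 0.443269·exp(-1.04321) = 0.156173
  L_4 = (1/(0.5·√(2π)))·exp(−(4.10−6.9)²/(2·0.5²)) = 0.797885·exp(-15.68000) = 1.23652e-07
Weight by the priors:
  π_1·L_1 = 0.29 × 3.33118e-19 = 9.66041e-20
  π_2·L_2 = 0.21 × 0.25951 = 0.0544971
  π_3·L_3 = 0.25 × 0.156173 = 0.0390434
  π_4·L_4 = 0.25 × 1.23652e-07 = 3.09131e-08
Normaliser: 9.66041e-20 + 0.0544971 + 0.0390434 + 3.09131e-08 = 0.0935405
P(Population 3 | the observation) = 0.0390434 / 0.0935405 ≈ 0.417

0.417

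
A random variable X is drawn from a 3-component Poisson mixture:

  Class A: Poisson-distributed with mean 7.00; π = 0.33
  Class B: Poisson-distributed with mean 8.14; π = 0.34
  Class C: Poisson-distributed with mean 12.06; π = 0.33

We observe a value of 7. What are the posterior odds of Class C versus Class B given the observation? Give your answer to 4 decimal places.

0.3018

Posterior odds = (P(Z=i) f_i(x)) / (P(Z=j) f_j(x)); the normalising sum cancels.
Component likelihoods at x = 7:
  L_A = e^(−7.00)·7.00^7/7! = 0.149003
  L_B = e^(−8.14)·8.14^7/7! = 0.13702
  L_C = e^(−12.06)·12.06^7/7! = 0.0426
Posterior odds = (P(Z=C)·L_C) / (P(Z=B)·L_B) = (0.33·0.0426) / (0.34·0.13702) = 0.014058 / 0.0465867 ≈ 0.3018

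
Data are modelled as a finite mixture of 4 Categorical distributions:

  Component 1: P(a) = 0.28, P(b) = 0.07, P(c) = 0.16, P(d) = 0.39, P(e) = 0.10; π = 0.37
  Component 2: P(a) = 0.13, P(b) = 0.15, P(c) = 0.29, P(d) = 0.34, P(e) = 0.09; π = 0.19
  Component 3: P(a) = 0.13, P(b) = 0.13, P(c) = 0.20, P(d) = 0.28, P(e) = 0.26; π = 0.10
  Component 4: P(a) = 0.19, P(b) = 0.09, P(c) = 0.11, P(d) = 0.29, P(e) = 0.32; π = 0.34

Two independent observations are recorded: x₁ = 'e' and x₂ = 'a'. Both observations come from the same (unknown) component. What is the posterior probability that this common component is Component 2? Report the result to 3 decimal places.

By Bayes' theorem, P(k | x) = w_k f_k(x) / Σ_j w_j f_j(x).
Since both observations come from the same component, the likelihood for component k is f_k(x₁)·f_k(x₂).
  p_1 = [P(e | comp) = 0.10] × [0.28] = 0.028
  p_2 = [P(e | comp) = 0.09] × [0.13] = 0.0117
  p_3 = [P(e | comp) = 0.26] × [0.13] = 0.0338
  p_4 = [P(e | comp) = 0.32] × [0.19] = 0.0608
Weight by the priors:
  w_1·p_1 = 0.37 × 0.028 = 0.01036
  w_2·p_2 = 0.19 × 0.0117 = 0.002223
  w_3·p_3 = 0.10 × 0.0338 = 0.00338
  w_4·p_4 = 0.34 × 0.0608 = 0.020672
Normaliser: 0.01036 + 0.002223 + 0.00338 + 0.020672 = 0.036635
Responsibility of Component 2: 0.002223 / 0.036635 ≈ 0.061

0.061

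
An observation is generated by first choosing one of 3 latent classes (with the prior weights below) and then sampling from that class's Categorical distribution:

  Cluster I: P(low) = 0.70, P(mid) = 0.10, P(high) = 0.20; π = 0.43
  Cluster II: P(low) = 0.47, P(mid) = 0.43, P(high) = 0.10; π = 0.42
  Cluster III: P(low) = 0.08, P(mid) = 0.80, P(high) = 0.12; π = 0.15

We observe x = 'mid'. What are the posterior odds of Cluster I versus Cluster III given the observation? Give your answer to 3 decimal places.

0.358

The posterior odds equal the prior odds times the likelihood ratio: (π_i/π_j)·(f_i(x)/f_j(x)).
Categorical probabilities:
  p_I = 0.1
  p_II = 0.43
  p_III = 0.8
Posterior odds = (π_I·p_I) / (π_III·p_III) = (0.43·0.1) / (0.15·0.8) = 0.043 / 0.12 ≈ 0.358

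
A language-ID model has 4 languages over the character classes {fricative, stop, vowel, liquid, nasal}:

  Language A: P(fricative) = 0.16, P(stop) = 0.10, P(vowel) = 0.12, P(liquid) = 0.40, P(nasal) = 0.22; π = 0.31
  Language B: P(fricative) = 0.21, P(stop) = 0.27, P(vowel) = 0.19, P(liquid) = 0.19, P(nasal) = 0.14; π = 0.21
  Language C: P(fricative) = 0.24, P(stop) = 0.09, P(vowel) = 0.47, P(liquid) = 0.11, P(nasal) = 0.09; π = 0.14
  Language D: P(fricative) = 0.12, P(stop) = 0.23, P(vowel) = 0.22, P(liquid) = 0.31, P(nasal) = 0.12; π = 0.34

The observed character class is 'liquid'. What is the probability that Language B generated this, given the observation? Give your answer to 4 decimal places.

Posterior ∝ prior × likelihood, so P(k | x) ∝ P(Z=k) f_k(x); normalise over all components.
Component likelihoods at x = 'liquid':
  p_A = 0.4
  p_B = 0.19
  p_C = 0.11
  p_D = 0.31
Multiply by the mixture weights:
  P(Z=A)·p_A = 0.31 × 0.4 = 0.124
  P(Z=B)·p_B = 0.21 × 0.19 = 0.0399
  P(Z=C)·p_C = 0.14 × 0.11 = 0.0154
  P(Z=D)·p_D = 0.34 × 0.31 = 0.1054
Denominator: 0.124 + 0.0399 + 0.0154 + 0.1054 = 0.2847
P(Language B | x) ≈ 0.1401

0.1401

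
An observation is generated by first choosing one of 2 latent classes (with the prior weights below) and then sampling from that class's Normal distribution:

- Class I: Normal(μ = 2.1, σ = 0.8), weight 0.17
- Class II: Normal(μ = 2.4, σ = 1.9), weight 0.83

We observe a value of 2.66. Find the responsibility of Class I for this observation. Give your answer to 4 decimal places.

Posterior ∝ prior × likelihood, so P(k | x) ∝ π_k f_k(x); normalise over all components.
Normal densities:
  p_I = (1/(0.8·√(2π)))·exp(−(2.66−2.1)²/(2·0.8²)) = 0.498678·exp(-0.24500) = 0.390317
  p_II = (1/(1.9·√(2π)))·exp(−(2.66−2.4)²/(2·1.9²)) = 0.209970·exp(-0.00936) = 0.208013
Prior × likelihood for each component:
  π_I·p_I = 0.17 × 0.390317 = 0.066354
  π_II·p_II = 0.83 × 0.208013 = 0.172651
Denominator: 0.066354 + 0.172651 = 0.239005
So the posterior for Class I is 0.066354 / 0.239005 ≈ 0.2776.

0.2776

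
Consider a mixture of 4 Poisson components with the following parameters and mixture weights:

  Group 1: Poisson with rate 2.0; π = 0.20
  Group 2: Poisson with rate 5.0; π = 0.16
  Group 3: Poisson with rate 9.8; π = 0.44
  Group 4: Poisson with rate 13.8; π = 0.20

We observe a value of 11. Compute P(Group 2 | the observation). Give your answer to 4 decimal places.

The responsibility of component k is w_k f_k(x) divided by Σ_j w_j f_j(x).
Evaluate each component's likelihood at the observed value:
  L_1 = 6.94361e-06
  L_2 = 0.00824218
  L_3 = 0.111236
  L_4 = 0.0879529
Prior × likelihood for each component:
  w_1·L_1 = 0.20 × 6.94361e-06 = 1.38872e-06
  w_2·L_2 = 0.16 × 0.00824218 = 0.00131875
  w_3·L_3 = 0.44 × 0.111236 = 0.0489438
  w_4·L_4 = 0.20 × 0.0879529 = 0.0175906
Marginal: 1.38872e-06 + 0.00131875 + 0.0489438 + 0.0175906 = 0.0678545
P(Group 2 | the observation) ≈ 0.0194

0.0194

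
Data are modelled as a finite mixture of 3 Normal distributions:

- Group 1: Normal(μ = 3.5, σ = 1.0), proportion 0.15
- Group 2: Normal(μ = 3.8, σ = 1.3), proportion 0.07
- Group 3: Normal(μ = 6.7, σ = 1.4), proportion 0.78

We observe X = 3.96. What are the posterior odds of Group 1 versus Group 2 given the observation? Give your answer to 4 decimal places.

Only the two components matter; the odds are (w_i f_i(x)) / (w_j f_j(x)).
Evaluate each component's likelihood at the observed value:
  p_1 = 0.35889
  p_2 = 0.304563
  p_3 = 0.0419778
Odds = (0.15/0.07) × (0.35889/0.304563) = 2.14286 × 1.17838 ≈ 2.5251

2.5251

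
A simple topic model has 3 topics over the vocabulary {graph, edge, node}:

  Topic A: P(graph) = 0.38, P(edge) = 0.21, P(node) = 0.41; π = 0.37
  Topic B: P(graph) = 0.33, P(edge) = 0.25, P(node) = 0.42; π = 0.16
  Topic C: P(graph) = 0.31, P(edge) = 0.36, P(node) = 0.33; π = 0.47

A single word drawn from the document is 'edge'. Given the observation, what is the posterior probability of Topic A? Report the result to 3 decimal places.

Apply Bayes' rule: the posterior for each component is proportional to its prior times its likelihood at x.
Categorical probabilities:
  f_A = P(edge | comp) = 0.21
  f_B = P(edge | comp) = 0.25
  f_C = P(edge | comp) = 0.36
Multiply by the mixture weights:
  π_A·f_A = 0.37 × 0.21 = 0.0777
  π_B·f_B = 0.16 × 0.25 = 0.04
  π_C·f_C = 0.47 × 0.36 = 0.1692
Evidence: 0.0777 + 0.04 + 0.1692 = 0.2869
So the posterior for Topic A is 0.0777 / 0.2869 ≈ 0.271.

0.271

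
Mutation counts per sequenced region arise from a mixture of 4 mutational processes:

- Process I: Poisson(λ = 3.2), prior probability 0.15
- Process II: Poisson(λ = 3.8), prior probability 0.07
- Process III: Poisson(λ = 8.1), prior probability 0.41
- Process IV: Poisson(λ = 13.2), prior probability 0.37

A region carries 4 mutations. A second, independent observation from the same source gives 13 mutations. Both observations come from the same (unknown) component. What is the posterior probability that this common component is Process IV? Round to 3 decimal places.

Apply Bayes' rule: the posterior for each component is proportional to its prior times its likelihood at x.
Since both observations come from the same component, the likelihood for component k is f_k(x₁)·f_k(x₂).
  p_I = [e^(−3.2)·3.2^4/4! = 0.178093] × [2.41506e-05] = 4.30104e-06
  p_II = [e^(−3.8)·3.8^4/4! = 0.194359] × [0.000123762] = 2.40542e-05
  p_III = [e^(−8.1)·8.1^4/4! = 0.0544432] × [0.0314949] = 0.00171468
  p_IV = [e^(−13.2)·13.2^4/4! = 0.00234098] × [0.109773] = 0.000256975
Multiply by the mixture weights:
  π_I·p_I = 0.15 × 4.30104e-06 = 6.45156e-07
  π_II·p_II = 0.07 × 2.40542e-05 = 1.6838e-06
  π_III·p_III = 0.41 × 0.00171468 = 0.000703019
  π_IV·p_IV = 0.37 × 0.000256975 = 9.50808e-05
Sum: 6.45156e-07 + 1.6838e-06 + 0.000703019 + 9.50808e-05 = 0.000800429
Responsibility of Process IV: 9.50808e-05 / 0.000800429 ≈ 0.119

0.119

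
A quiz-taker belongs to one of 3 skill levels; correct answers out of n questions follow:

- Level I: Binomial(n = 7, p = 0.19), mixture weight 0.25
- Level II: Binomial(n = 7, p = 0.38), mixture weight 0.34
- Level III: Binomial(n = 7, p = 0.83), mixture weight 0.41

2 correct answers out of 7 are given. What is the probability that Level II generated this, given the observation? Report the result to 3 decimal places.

The responsibility of component k is π_k f_k(x) divided by Σ_j π_j f_j(x).
Component likelihoods at x = 2 correct answers out of 7:
  L_I = C(7,2)·0.19^2·0.81^5 = 21·0.0361·0.348678 = 0.264333
  L_II = C(7,2)·0.38^2·0.62^5 = 21·0.1444·0.0916133 = 0.277808
  L_III = C(7,2)·0.83^2·0.17^5 = 21·0.6889·0.000141986 = 0.00205409
Prior × likelihood for each component:
  π_I·L_I = 0.25 × 0.264333 = 0.0660833
  π_II·L_II = 0.34 × 0.277808 = 0.0944548
  π_III·L_III = 0.41 × 0.00205409 = 0.000842178
Evidence: 0.0660833 + 0.0944548 + 0.000842178 = 0.16138
P(Level II | the observation) ≈ 0.585

0.585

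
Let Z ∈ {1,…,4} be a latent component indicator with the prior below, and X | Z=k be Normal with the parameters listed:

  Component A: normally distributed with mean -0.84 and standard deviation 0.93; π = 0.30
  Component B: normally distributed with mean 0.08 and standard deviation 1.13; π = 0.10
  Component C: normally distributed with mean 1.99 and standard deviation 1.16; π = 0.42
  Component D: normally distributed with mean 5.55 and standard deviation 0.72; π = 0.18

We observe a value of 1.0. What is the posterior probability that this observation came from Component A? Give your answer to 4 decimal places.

0.1263

By Bayes' theorem, P(k | x) = w_k f_k(x) / Σ_j w_j f_j(x).
Component likelihoods at x = 1.0:
  f_A = 0.0605922
  f_B = 0.253451
  f_C = 0.238939
  f_D = 1.17956e-09
Prior × likelihood for each component:
  w_A·f_A = 0.30 × 0.0605922 = 0.0181777
  w_B·f_B = 0.10 × 0.253451 = 0.0253451
  w_C·f_C = 0.42 × 0.238939 = 0.100355
  w_D·f_D = 0.18 × 1.17956e-09 = 2.12321e-10
Marginal: 0.0181777 + 0.0253451 + 0.100355 + 2.12321e-10 = 0.143877
Responsibility of Component A: 0.0181777 / 0.143877 ≈ 0.1263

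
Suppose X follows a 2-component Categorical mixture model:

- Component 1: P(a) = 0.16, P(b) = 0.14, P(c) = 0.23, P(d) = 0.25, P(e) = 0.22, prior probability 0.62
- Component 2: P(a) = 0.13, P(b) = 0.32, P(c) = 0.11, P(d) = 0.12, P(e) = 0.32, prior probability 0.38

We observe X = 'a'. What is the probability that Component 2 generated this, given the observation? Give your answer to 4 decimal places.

0.3324

P(component k | x) = P(Z=k)·f_k(x) / marginal(x), where marginal(x) = Σ_j P(Z=j)·f_j(x).
Component likelihoods at x = 'a':
  p_1 = P(a | comp) = 0.16
  p_2 = P(a | comp) = 0.13
Weight by the priors:
  P(Z=1)·p_1 = 0.62 × 0.16 = 0.0992
  P(Z=2)·p_2 = 0.38 × 0.13 = 0.0494
Evidence: 0.0992 + 0.0494 = 0.1486
P(Component 2 | the observation) ≈ 0.3324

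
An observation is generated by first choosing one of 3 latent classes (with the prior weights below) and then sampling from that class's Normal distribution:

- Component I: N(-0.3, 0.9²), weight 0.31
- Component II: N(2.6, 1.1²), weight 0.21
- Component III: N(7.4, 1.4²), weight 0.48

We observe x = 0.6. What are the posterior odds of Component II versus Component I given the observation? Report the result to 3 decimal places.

The posterior odds equal the prior odds times the likelihood ratio: (π_i/π_j)·(f_i(x)/f_j(x)).
Normal densities:
  L_I = (1/(0.9·√(2π)))·exp(−(0.6−-0.3)²/(2·0.9²)) = 0.443269·exp(-0.50000) = 0.268856
  L_II = (1/(1.1·√(2π)))·exp(−(0.6−2.6)²/(2·1.1²)) = 0.362675·exp(-1.65289) = 0.0694505
  L_III = (1/(1.4·√(2π)))·exp(−(0.6−7.4)²/(2·1.4²)) = 0.284959·exp(-11.79592) = 2.14724e-06
Posterior odds = (π_II·L_II) / (π_I·L_I) = (0.21·0.0694505) / (0.31·0.268856) = 0.0145846 / 0.0833455 ≈ 0.175

0.175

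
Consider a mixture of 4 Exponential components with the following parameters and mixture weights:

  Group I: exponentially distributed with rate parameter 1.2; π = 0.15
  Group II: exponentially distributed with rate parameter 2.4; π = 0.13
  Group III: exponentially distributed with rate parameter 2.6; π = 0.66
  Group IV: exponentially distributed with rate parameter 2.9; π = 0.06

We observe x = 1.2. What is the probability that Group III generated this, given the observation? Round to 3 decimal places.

0.536

P(component k | x) = P(Z=k)·f_k(x) / marginal(x), where marginal(x) = Σ_j P(Z=j)·f_j(x).
Component likelihoods at x = 1.2:
  f_I = 1.2·e^(−1.2·1.2) = 1.2·e^(−1.4400) = 0.284313
  f_II = 2.4·e^(−2.4·1.2) = 2.4·e^(−2.8800) = 0.134723
  f_III = 2.6·e^(−2.6·1.2) = 2.6·e^(−3.1200) = 0.114809
  f_IV = 2.9·e^(−2.9·1.2) = 2.9·e^(−3.4800) = 0.0893415
Multiply by the mixture weights:
  P(Z=I)·f_I = 0.15 × 0.284313 = 0.042647
  P(Z=II)·f_II = 0.13 × 0.134723 = 0.017514
  P(Z=III)·f_III = 0.66 × 0.114809 = 0.0757737
  P(Z=IV)·f_IV = 0.06 × 0.0893415 = 0.00536049
Marginal: 0.042647 + 0.017514 + 0.0757737 + 0.00536049 = 0.141295
P(Group III | data) ≈ 0.536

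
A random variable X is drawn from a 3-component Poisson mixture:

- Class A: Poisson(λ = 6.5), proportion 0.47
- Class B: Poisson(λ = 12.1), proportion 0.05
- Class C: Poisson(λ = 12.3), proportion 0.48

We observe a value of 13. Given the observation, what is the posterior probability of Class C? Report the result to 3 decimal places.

Posterior ∝ prior × likelihood, so P(k | x) ∝ π_k f_k(x); normalise over all components.
Poisson probabilities:
  p_A = e^(−6.5)·6.5^13/13! = 0.00892646
  p_B = e^(−12.1)·12.1^13/13! = 0.106406
  p_C = e^(−12.3)·12.3^13/13! = 0.107811
Prior × likelihood for each component:
  π_A·p_A = 0.47 × 0.00892646 = 0.00419544
  π_B·p_B = 0.05 × 0.106406 = 0.0053203
  π_C·p_C = 0.48 × 0.107811 = 0.0517494
Marginal: 0.00419544 + 0.0053203 + 0.0517494 = 0.0612651
So the posterior for Class C is 0.0517494 / 0.0612651 ≈ 0.845.

0.845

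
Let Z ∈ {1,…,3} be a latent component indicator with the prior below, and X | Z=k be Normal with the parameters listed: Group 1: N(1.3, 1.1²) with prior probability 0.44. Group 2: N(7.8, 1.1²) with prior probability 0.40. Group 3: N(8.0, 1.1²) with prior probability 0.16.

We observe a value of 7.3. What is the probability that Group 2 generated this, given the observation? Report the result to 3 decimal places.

0.734

Posterior ∝ prior × likelihood, so P(k | x) ∝ π_k f_k(x); normalise over all components.
Component likelihoods at x = 7.3:
  p_1 = 1.25585e-07
  p_2 = 0.327079
  p_3 = 0.296198
Weight by the priors:
  π_1·p_1 = 0.44 × 1.25585e-07 = 5.52575e-08
  π_2·p_2 = 0.40 × 0.327079 = 0.130831
  π_3·p_3 = 0.16 × 0.296198 = 0.0473916
Sum: 5.52575e-08 + 0.130831 + 0.0473916 = 0.178223
P(Group 2 | the observation) = 0.130831 / 0.178223 ≈ 0.734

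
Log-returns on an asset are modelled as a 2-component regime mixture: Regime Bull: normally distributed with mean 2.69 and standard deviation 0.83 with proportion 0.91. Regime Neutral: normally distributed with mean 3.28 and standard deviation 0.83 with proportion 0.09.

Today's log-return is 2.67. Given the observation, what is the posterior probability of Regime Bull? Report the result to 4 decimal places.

By Bayes' theorem, P(k | x) = π_k f_k(x) / Σ_j π_j f_j(x).
Evaluate each component's likelihood at the observed value:
  p_Bull = (1/(0.83·√(2π)))·exp(−(2.67−2.69)²/(2·0.83²)) = 0.480653·exp(-0.00029) = 0.480514
  p_Neutral = (1/(0.83·√(2π)))·exp(−(2.67−3.28)²/(2·0.83²)) = 0.480653·exp(-0.27007) = 0.366896
Weight by the priors:
  π_Bull·p_Bull = 0.91 × 0.480514 = 0.437268
  π_Neutral·p_Neutral = 0.09 × 0.366896 = 0.0330206
Normaliser: 0.437268 + 0.0330206 = 0.470288
P(Regime Bull | x) ≈ 0.9298

0.9298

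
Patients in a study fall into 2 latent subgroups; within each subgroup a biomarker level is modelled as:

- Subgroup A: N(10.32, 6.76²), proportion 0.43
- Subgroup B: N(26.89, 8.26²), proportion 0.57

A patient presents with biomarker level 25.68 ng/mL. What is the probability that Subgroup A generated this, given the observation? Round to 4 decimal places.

By Bayes' theorem, P(k | x) = π_k f_k(x) / Σ_j π_j f_j(x).
Evaluate each component's likelihood at the observed value:
  f_A = (1/(6.76·√(2π)))·exp(−(25.68−10.32)²/(2·6.76²)) = 0.059015·exp(-2.58142) = 0.00446546
  f_B = (1/(8.26·√(2π)))·exp(−(25.68−26.89)²/(2·8.26²)) = 0.048298·exp(-0.01073) = 0.0477827
Weight by the priors:
  π_A·f_A = 0.43 × 0.00446546 = 0.00192015
  π_B·f_B = 0.57 × 0.0477827 = 0.0272361
Normaliser: 0.00192015 + 0.0272361 = 0.0291563
P(Subgroup A | data) = 0.00192015 / 0.0291563 ≈ 0.0659

0.0659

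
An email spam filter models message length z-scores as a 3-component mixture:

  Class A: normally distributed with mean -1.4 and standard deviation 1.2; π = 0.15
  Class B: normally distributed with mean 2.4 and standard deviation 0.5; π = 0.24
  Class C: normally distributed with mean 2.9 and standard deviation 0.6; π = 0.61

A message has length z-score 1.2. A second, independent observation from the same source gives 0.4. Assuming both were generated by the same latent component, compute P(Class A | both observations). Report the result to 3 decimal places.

0.993

By Bayes' theorem, P(k | x) = π_k f_k(x) / Σ_j π_j f_j(x).
Since both observations come from the same component, the likelihood for component k is f_k(x₁)·f_k(x₂).
  p_A = [0.0317939] × [0.107931] = 0.00343155
  p_B = [0.0447891] × [0.00026766] = 1.19883e-05
  p_C = [0.0120102] × [0.000112938] = 1.35641e-06
Prior × likelihood for each component:
  π_A·p_A = 0.15 × 0.00343155 = 0.000514733
  π_B·p_B = 0.24 × 1.19883e-05 = 2.87718e-06
  π_C·p_C = 0.61 × 1.35641e-06 = 8.27409e-07
Sum: 0.000514733 + 2.87718e-06 + 8.27409e-07 = 0.000518438
So the posterior for Class A is 0.000514733 / 0.000518438 ≈ 0.993.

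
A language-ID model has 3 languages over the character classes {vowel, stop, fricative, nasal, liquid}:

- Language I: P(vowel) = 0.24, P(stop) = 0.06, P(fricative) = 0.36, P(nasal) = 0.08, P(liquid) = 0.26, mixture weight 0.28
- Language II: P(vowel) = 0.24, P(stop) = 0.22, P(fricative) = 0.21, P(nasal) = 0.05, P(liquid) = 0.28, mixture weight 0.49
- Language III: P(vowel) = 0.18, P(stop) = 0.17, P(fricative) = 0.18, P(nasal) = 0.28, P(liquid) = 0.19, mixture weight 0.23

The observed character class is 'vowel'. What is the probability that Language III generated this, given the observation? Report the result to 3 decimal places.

0.183

Posterior ∝ prior × likelihood, so P(k | x) ∝ π_k f_k(x); normalise over all components.
Evaluate each component's likelihood at the observed value:
  f_I = P(vowel | comp) = 0.24
  f_II = P(vowel | comp) = 0.24
  f_III = P(vowel | comp) = 0.18
Unnormalised posteriors:
  π_I·f_I = 0.28 × 0.24 = 0.0672
  π_II·f_II = 0.49 × 0.24 = 0.1176
  π_III·f_III = 0.23 × 0.18 = 0.0414
Marginal: 0.0672 + 0.1176 + 0.0414 = 0.2262
Responsibility of Language III: 0.0414 / 0.2262 ≈ 0.183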